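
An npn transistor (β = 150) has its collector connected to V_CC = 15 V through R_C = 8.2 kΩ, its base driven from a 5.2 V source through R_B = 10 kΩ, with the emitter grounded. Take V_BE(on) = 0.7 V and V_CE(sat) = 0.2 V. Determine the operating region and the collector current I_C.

Assume active: I_B = (5.2 − 0.7)/10 = 0.45 mA, giving I_C = β·I_B = 67.5 mA.
But then V_CE = 15 − 67.5×8.2 = -538 V < V_CE(sat) = 0.2 V — impossible in the active region.
So the transistor is saturated. With V_CE = 0.2 V, I_C = (V_CC − 0.2)/R_C = 14.8/8.2 = 1.8 mA.
Check: β·I_B = 67.5 mA > I_C = 1.8 mA, confirming saturation.

saturation; I_C ≈ 1.8 mA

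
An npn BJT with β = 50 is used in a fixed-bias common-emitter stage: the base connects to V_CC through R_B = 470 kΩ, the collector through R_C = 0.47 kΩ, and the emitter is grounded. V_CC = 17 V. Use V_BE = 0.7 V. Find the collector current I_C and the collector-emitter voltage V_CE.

I_C ≈ 1.7 mA, V_CE ≈ 16 V

Base loop: V_CC = I_B·R_B + V_BE, so I_B = (17 − 0.7)/470 kΩ = 0.0347 mA.
In the active region I_C = β·I_B = 50 × 0.0347 = 1.73 mA.
Collector loop: V_CE = V_CC − I_C·R_C = 17 − 1.73×0.47 = 16.2 V.
Since V_CE = 16.2 V > V_CE(sat) ≈ 0.2 V, the transistor is in the active region as assumed.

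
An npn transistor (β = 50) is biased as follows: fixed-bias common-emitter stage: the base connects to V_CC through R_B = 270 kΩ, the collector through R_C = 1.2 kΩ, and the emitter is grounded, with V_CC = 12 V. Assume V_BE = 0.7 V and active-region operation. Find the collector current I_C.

I_C ≈ 2.1 mA

Base loop: V_CC = I_B·R_B + V_BE, so I_B = (12 − 0.7)/270 kΩ = 0.0419 mA.
In the active region I_C = β·I_B = 50 × 0.0419 = 2.09 mA.
Collector loop: V_CE = V_CC − I_C·R_C = 12 − 2.09×1.2 = 9.49 V.
Since V_CE = 9.49 V > V_CE(sat) ≈ 0.2 V, the transistor is in the active region as assumed.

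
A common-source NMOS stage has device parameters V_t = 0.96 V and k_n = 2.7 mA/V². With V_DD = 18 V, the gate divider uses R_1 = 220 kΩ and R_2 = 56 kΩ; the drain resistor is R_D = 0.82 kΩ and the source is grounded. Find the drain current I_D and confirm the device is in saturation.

V_G = V_DD·R_2/(R_1+R_2) = 18×56/276 = 3.65 V. With the source grounded, V_GS = V_G = 3.65 V.
Assume saturation: I_D = (k_n/2)(V_GS − V_t)² = (2.7/2)×(3.65 − 0.96)² = 1.35×2.69² = 9.78 mA.
V_DS = V_DD − I_D·R_D = 18 − 9.78×0.82 = 9.98 V.
Saturation requires V_DS ≥ V_GS − V_t = 2.69 V; 9.98 ≥ 2.69 ✓.

I_D ≈ 9.8 mA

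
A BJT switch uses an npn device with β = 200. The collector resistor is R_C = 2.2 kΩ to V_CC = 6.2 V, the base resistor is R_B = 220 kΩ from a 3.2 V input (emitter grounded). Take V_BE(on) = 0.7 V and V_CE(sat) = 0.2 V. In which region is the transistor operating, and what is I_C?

active; I_C ≈ 2.3 mA

Assume active. Base-emitter loop: I_B = (V_BB − V_BE)/R_B = (3.2 − 0.7)/220 = 0.0114 mA.
I_C = β·I_B = 200×0.0114 = 2.27 mA.
V_CE = V_CC − I_C·R_C = 6.2 − 2.27×2.2 = 1.2 V > V_CE(sat), so the active-region assumption holds.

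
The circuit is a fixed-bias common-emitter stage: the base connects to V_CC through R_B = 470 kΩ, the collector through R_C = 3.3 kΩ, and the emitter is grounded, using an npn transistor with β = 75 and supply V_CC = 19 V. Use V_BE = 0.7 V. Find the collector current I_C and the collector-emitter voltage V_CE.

I_C ≈ 2.9 mA, V_CE ≈ 9.4 V

Base loop: V_CC = I_B·R_B + V_BE, so I_B = (19 − 0.7)/470 kΩ = 0.0389 mA.
In the active region I_C = β·I_B = 75 × 0.0389 = 2.92 mA.
Collector loop: V_CE = V_CC − I_C·R_C = 19 − 2.92×3.3 = 9.36 V.
Since V_CE = 9.36 V > V_CE(sat) ≈ 0.2 V, the transistor is in the active region as assumed.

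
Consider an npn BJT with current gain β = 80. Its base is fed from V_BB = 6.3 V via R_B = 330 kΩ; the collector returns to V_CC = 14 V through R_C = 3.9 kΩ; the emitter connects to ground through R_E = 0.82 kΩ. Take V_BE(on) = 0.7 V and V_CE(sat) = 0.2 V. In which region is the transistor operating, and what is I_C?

Assume active. Base-emitter loop: I_B = (V_BB − V_BE)/(R_B + (β+1)R_E) = (6.3 − 0.7)/(330 + 81×0.82) = 0.0141 mA.
I_C = β·I_B = 80×0.0141 = 1.13 mA.
V_CE = V_CC − I_C·R_C − I_E·R_E = 14 − 1.13×3.9 − 1.14×0.82 = 8.65 V > V_CE(sat), so the active-region assumption holds.

active; I_C ≈ 1.1 mA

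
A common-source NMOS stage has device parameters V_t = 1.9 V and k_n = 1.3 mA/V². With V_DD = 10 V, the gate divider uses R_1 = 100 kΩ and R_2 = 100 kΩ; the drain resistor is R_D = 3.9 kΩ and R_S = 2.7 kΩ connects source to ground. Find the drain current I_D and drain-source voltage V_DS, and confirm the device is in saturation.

I_D ≈ 0.75 mA, V_DS ≈ 5 V

V_G = V_DD·R_2/(R_1+R_2) = 10×100/200 = 5 V.
Assume saturation: I_D = (k_n/2)(V_GS − V_t)² with V_GS = V_G − I_D·R_S = 5 − 2.7·I_D.
Substituting gives 4.74·I_D² − 11.9·I_D + 6.25 = 0, with roots I_D = 0.75 or 1.76 mA.
The root I_D = 1.76 mA gives V_GS = 0.256 V ≤ V_t, so take I_D = 0.75 mA.
Then V_GS = 2.97 V and V_DS = V_DD − I_D(R_D+R_S) = 10 − 0.75×6.6 = 5.05 V.
Saturation requires V_DS ≥ V_GS − V_t = 1.07 V; 5.05 ≥ 1.07 ✓.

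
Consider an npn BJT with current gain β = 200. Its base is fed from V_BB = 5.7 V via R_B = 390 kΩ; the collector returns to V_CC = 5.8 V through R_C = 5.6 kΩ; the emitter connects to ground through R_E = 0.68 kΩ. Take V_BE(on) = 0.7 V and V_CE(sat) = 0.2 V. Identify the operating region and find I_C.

saturation; I_C ≈ 0.89 mA

Assume active: I_B = (5.7 − 0.7)/(390 + 201×0.68) = 0.00949 mA, I_C = β·I_B = 1.9 mA.
Then V_CE = 5.8 − 1.9×5.6 − 1.91×0.68 = -6.13 V < 0.2 V — the active assumption fails.
Re-solve with V_CE = 0.2 V. KCL at the emitter: V_E/R_E = (V_BB−0.7−V_E)/R_B + (V_CC−0.2−V_E)/R_C, giving V_E = 0.613 V.
I_C = (V_CC − 0.2 − V_E)/R_C = (5.6 − 0.613)/5.6 = 0.891 mA.
Check: I_B = (5 − 0.613)/390 = 0.0112 mA, and β·I_B = 2.25 mA > I_C, confirming saturation.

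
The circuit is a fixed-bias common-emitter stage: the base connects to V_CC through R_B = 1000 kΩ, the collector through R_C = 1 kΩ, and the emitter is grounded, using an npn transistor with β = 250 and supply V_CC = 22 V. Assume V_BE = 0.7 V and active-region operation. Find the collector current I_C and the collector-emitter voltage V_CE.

I_C ≈ 5.3 mA, V_CE ≈ 17 V

Base loop: V_CC = I_B·R_B + V_BE, so I_B = (22 − 0.7)/1000 kΩ = 0.0213 mA.
In the active region I_C = β·I_B = 250 × 0.0213 = 5.33 mA.
Collector loop: V_CE = V_CC − I_C·R_C = 22 − 5.33×1 = 16.7 V.
Since V_CE = 16.7 V > V_CE(sat) ≈ 0.2 V, the transistor is in the active region as assumed.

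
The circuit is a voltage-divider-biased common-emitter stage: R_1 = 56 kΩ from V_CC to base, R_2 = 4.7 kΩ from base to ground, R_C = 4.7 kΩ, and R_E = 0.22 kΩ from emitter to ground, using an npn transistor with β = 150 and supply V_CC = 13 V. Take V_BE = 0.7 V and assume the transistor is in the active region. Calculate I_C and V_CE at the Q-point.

Thevenize the base divider: V_Th = V_CC·R_2/(R_1+R_2) = 13×4.7/60.7 = 1.01 V, R_Th = R_1‖R_2 = 4.34 kΩ.
Base-emitter loop: V_Th = I_B·R_Th + V_BE + (β+1)I_B·R_E, so I_B = (1.01 − 0.7) / (4.34 + 151×0.22) = 0.00816 mA.
I_C = β·I_B = 150×0.00816 = 1.22 mA, and I_E = (β+1)I_B = 1.23 mA.
V_CE = V_CC − I_C·R_C − I_E·R_E = 13 − 1.22×4.7 − 1.23×0.22 = 6.97 V.
V_CE = 6.97 V > 0.2 V confirms active-region operation.

I_C ≈ 1.2 mA, V_CE ≈ 7 V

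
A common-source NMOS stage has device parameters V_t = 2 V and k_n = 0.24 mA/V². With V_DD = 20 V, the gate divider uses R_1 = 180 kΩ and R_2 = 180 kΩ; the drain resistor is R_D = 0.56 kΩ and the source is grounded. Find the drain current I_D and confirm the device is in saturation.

V_G = V_DD·R_2/(R_1+R_2) = 20×180/360 = 10 V. With the source grounded, V_GS = V_G = 10 V.
Assume saturation: I_D = (k_n/2)(V_GS − V_t)² = (0.24/2)×(10 − 2)² = 0.12×8² = 7.68 mA.
V_DS = V_DD − I_D·R_D = 20 − 7.68×0.56 = 15.7 V.
Saturation requires V_DS ≥ V_GS − V_t = 8 V; 15.7 ≥ 8 ✓.

I_D ≈ 7.7 mA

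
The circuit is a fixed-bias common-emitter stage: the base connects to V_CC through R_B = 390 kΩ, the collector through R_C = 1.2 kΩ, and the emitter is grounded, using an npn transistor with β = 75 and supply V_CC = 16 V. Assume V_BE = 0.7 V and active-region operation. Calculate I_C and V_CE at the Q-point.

I_C ≈ 2.9 mA, V_CE ≈ 12 V

Base loop: V_CC = I_B·R_B + V_BE, so I_B = (16 − 0.7)/390 kΩ = 0.0392 mA.
In the active region I_C = β·I_B = 75 × 0.0392 = 2.94 mA.
Collector loop: V_CE = V_CC − I_C·R_C = 16 − 2.94×1.2 = 12.5 V.
Since V_CE = 12.5 V > V_CE(sat) ≈ 0.2 V, the transistor is in the active region as assumed.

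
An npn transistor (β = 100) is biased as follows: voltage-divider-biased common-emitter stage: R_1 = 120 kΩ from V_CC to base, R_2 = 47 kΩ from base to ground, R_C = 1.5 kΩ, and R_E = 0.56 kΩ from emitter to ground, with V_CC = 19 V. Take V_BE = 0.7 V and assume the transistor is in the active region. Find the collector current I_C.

I_C ≈ 5.1 mA

Thevenize the base divider: V_Th = V_CC·R_2/(R_1+R_2) = 19×47/167 = 5.35 V, R_Th = R_1‖R_2 = 33.8 kΩ.
Base-emitter loop: V_Th = I_B·R_Th + V_BE + (β+1)I_B·R_E, so I_B = (5.35 − 0.7) / (33.8 + 101×0.56) = 0.0514 mA.
I_C = β·I_B = 100×0.0514 = 5.14 mA, and I_E = (β+1)I_B = 5.2 mA.
V_CE = V_CC − I_C·R_C − I_E·R_E = 19 − 5.14×1.5 − 5.2×0.56 = 8.37 V.
V_CE = 8.37 V > 0.2 V confirms active-region operation.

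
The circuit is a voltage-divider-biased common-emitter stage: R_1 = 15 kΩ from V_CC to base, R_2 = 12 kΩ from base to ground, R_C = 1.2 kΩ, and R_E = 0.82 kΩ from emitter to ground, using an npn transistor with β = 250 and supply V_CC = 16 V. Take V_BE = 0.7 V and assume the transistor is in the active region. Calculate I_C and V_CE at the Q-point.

Thevenize the base divider: V_Th = V_CC·R_2/(R_1+R_2) = 16×12/27 = 7.11 V, R_Th = R_1‖R_2 = 6.67 kΩ.
Base-emitter loop: V_Th = I_B·R_Th + V_BE + (β+1)I_B·R_E, so I_B = (7.11 − 0.7) / (6.67 + 251×0.82) = 0.0302 mA.
I_C = β·I_B = 250×0.0302 = 7.54 mA, and I_E = (β+1)I_B = 7.57 mA.
V_CE = V_CC − I_C·R_C − I_E·R_E = 16 − 7.54×1.2 − 7.57×0.82 = 0.738 V.
V_CE = 0.738 V > 0.2 V confirms active-region operation.

I_C ≈ 7.5 mA, V_CE ≈ 0.74 V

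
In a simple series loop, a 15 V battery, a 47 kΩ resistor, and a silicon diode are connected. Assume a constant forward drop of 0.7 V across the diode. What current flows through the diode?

KVL around the loop: 15 = V_D + I·R = 0.7 + I × 47 kΩ.
So I = (15 − 0.7) / 47 kΩ = 14.3 / 47 = 0.304 mA.

I ≈ 0.3 mA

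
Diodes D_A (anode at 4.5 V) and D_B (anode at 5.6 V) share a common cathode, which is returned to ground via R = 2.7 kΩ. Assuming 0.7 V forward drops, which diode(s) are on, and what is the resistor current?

Assume both conduct. Then node N would need to be at both 4.5−0.7 = 3.8 V and 5.6−0.7 = 4.9 V, which is impossible.
Assume only D_B conducts: V_N = 5.6 − 0.7 = 4.9 V, so I_R = 4.9/2.7 = 1.81 mA.
Check D_A: its anode-to-cathode voltage is 4.5 − 4.9 = -0.4 V < 0.7 V, so it is off. The assumption is consistent.

Only D_B conducts; I_R ≈ 1.8 mA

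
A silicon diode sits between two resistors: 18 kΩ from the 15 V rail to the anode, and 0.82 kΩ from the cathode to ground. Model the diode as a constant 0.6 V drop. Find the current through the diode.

The two resistors are in series with the diode, so KVL gives 15 = I·18 + 0.6 + I·0.82.
I = (15 − 0.6) / (18 + 0.82) kΩ = 14.4 / 18.8 = 0.765 mA.

I ≈ 0.77 mA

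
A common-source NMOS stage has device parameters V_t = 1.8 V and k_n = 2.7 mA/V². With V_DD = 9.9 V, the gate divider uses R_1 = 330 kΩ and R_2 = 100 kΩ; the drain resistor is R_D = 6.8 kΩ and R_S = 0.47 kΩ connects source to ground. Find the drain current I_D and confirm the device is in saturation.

I_D ≈ 0.22 mA

V_G = V_DD·R_2/(R_1+R_2) = 9.9×100/430 = 2.3 V.
Assume saturation: I_D = (k_n/2)(V_GS − V_t)² with V_GS = V_G − I_D·R_S = 2.3 − 0.47·I_D.
Substituting gives 0.298·I_D² − 1.64·I_D + 0.341 = 0, with roots I_D = 0.217 or 5.27 mA.
The root I_D = 5.27 mA gives V_GS = -0.177 V ≤ V_t, so take I_D = 0.217 mA.
Then V_GS = 2.2 V and V_DS = V_DD − I_D(R_D+R_S) = 9.9 − 0.217×7.27 = 8.33 V.
Saturation requires V_DS ≥ V_GS − V_t = 0.401 V; 8.33 ≥ 0.401 ✓.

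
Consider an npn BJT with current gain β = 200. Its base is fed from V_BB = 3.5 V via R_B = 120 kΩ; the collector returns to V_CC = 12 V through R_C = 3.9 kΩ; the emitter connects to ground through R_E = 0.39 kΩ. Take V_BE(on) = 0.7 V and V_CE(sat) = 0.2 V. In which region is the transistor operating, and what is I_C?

Assume active: I_B = (3.5 − 0.7)/(120 + 201×0.39) = 0.0141 mA, I_C = β·I_B = 2.82 mA.
Then V_CE = 12 − 2.82×3.9 − 2.84×0.39 = -0.115 V < 0.2 V — the active assumption fails.
Re-solve with V_CE = 0.2 V. KCL at the emitter: V_E/R_E = (V_BB−0.7−V_E)/R_B + (V_CC−0.2−V_E)/R_C, giving V_E = 1.08 V.
I_C = (V_CC − 0.2 − V_E)/R_C = (11.8 − 1.08)/3.9 = 2.75 mA.
Check: I_B = (2.8 − 1.08)/120 = 0.0144 mA, and β·I_B = 2.87 mA > I_C, confirming saturation.

saturation; I_C ≈ 2.7 mA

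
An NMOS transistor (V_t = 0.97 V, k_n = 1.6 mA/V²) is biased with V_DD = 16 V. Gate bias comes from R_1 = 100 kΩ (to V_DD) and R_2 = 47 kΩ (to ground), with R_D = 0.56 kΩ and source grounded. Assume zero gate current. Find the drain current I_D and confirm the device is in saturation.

V_G = V_DD·R_2/(R_1+R_2) = 16×47/147 = 5.12 V. With the source grounded, V_GS = V_G = 5.12 V.
Assume saturation: I_D = (k_n/2)(V_GS − V_t)² = (1.6/2)×(5.12 − 0.97)² = 0.8×4.15² = 13.7 mA.
V_DS = V_DD − I_D·R_D = 16 − 13.7×0.56 = 8.3 V.
Saturation requires V_DS ≥ V_GS − V_t = 4.15 V; 8.3 ≥ 4.15 ✓.

I_D ≈ 14 mA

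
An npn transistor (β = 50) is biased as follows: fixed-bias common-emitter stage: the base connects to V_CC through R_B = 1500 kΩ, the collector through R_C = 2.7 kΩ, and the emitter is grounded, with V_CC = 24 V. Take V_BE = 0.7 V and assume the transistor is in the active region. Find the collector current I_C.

Base loop: V_CC = I_B·R_B + V_BE, so I_B = (24 − 0.7)/1500 kΩ = 0.0155 mA.
In the active region I_C = β·I_B = 50 × 0.0155 = 0.777 mA.
Collector loop: V_CE = V_CC − I_C·R_C = 24 − 0.777×2.7 = 21.9 V.
Since V_CE = 21.9 V > V_CE(sat) ≈ 0.2 V, the transistor is in the active region as assumed.

I_C ≈ 0.78 mA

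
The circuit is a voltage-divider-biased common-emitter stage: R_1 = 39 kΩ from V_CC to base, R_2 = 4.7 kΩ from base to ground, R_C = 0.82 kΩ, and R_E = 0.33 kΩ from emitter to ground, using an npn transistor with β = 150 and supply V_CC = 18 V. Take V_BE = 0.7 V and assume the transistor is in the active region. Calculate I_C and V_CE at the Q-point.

I_C ≈ 3.4 mA, V_CE ≈ 14 V

Thevenize the base divider: V_Th = V_CC·R_2/(R_1+R_2) = 18×4.7/43.7 = 1.94 V, R_Th = R_1‖R_2 = 4.19 kΩ.
Base-emitter loop: V_Th = I_B·R_Th + V_BE + (β+1)I_B·R_E, so I_B = (1.94 − 0.7) / (4.19 + 151×0.33) = 0.0229 mA.
I_C = β·I_B = 150×0.0229 = 3.43 mA, and I_E = (β+1)I_B = 3.45 mA.
V_CE = V_CC − I_C·R_C − I_E·R_E = 18 − 3.43×0.82 − 3.45×0.33 = 14 V.
V_CE = 14 V > 0.2 V confirms active-region operation.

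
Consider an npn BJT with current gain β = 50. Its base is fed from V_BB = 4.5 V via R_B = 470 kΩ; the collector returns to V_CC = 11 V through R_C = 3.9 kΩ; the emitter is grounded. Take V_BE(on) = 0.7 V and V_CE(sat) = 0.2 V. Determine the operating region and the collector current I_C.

Assume active. Base-emitter loop: I_B = (V_BB − V_BE)/R_B = (4.5 − 0.7)/470 = 0.00809 mA.
I_C = β·I_B = 50×0.00809 = 0.404 mA.
V_CE = V_CC − I_C·R_C = 11 − 0.404×3.9 = 9.42 V > V_CE(sat), so the active-region assumption holds.

active; I_C ≈ 0.4 mA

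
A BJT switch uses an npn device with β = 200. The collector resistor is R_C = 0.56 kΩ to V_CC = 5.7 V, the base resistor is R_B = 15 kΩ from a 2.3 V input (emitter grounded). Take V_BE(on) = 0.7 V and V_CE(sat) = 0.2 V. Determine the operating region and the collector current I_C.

Assume active: I_B = (2.3 − 0.7)/15 = 0.107 mA, giving I_C = β·I_B = 21.3 mA.
But then V_CE = 5.7 − 21.3×0.56 = -6.25 V < V_CE(sat) = 0.2 V — impossible in the active region.
So the transistor is saturated. With V_CE = 0.2 V, I_C = (V_CC − 0.2)/R_C = 5.5/0.56 = 9.82 mA.
Check: β·I_B = 21.3 mA > I_C = 9.82 mA, confirming saturation.

saturation; I_C ≈ 9.8 mA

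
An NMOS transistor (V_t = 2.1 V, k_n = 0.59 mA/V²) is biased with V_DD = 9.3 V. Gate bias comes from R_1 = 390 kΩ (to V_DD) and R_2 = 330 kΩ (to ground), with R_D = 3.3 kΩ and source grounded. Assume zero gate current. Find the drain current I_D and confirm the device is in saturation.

I_D ≈ 1.4 mA

V_G = V_DD·R_2/(R_1+R_2) = 9.3×330/720 = 4.26 V. With the source grounded, V_GS = V_G = 4.26 V.
Assume saturation: I_D = (k_n/2)(V_GS − V_t)² = (0.59/2)×(4.26 − 2.1)² = 0.295×2.16² = 1.38 mA.
V_DS = V_DD − I_D·R_D = 9.3 − 1.38×3.3 = 4.75 V.
Saturation requires V_DS ≥ V_GS − V_t = 2.16 V; 4.75 ≥ 2.16 ✓.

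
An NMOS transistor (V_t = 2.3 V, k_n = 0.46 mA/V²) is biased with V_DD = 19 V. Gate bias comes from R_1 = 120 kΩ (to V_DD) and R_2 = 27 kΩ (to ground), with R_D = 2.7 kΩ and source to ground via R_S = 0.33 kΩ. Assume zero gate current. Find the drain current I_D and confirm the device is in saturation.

I_D ≈ 0.28 mA

V_G = V_DD·R_2/(R_1+R_2) = 19×27/147 = 3.49 V.
Assume saturation: I_D = (k_n/2)(V_GS − V_t)² with V_GS = V_G − I_D·R_S = 3.49 − 0.33·I_D.
Substituting gives 0.025·I_D² − 1.18·I_D + 0.326 = 0, with roots I_D = 0.277 or 46.9 mA.
The root I_D = 46.9 mA gives V_GS = -12 V ≤ V_t, so take I_D = 0.277 mA.
Then V_GS = 3.4 V and V_DS = V_DD − I_D(R_D+R_S) = 19 − 0.277×3.03 = 18.2 V.
Saturation requires V_DS ≥ V_GS − V_t = 1.1 V; 18.2 ≥ 1.1 ✓.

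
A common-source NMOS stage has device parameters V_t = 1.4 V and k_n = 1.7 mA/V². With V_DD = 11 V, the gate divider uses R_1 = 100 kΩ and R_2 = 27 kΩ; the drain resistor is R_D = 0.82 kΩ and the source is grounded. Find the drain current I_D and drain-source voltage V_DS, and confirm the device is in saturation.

I_D ≈ 0.75 mA, V_DS ≈ 10 V

V_G = V_DD·R_2/(R_1+R_2) = 11×27/127 = 2.34 V. With the source grounded, V_GS = V_G = 2.34 V.
Assume saturation: I_D = (k_n/2)(V_GS − V_t)² = (1.7/2)×(2.34 − 1.4)² = 0.85×0.939² = 0.749 mA.
V_DS = V_DD − I_D·R_D = 11 − 0.749×0.82 = 10.4 V.
Saturation requires V_DS ≥ V_GS − V_t = 0.939 V; 10.4 ≥ 0.939 ✓.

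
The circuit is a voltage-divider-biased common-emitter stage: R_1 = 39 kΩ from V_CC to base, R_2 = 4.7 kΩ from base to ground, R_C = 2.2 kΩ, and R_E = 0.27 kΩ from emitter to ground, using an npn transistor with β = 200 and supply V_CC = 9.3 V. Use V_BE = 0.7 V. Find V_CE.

Thevenize the base divider: V_Th = V_CC·R_2/(R_1+R_2) = 9.3×4.7/43.7 = 1 V, R_Th = R_1‖R_2 = 4.19 kΩ.
Base-emitter loop: V_Th = I_B·R_Th + V_BE + (β+1)I_B·R_E, so I_B = (1 − 0.7) / (4.19 + 201×0.27) = 0.00514 mA.
I_C = β·I_B = 200×0.00514 = 1.03 mA, and I_E = (β+1)I_B = 1.03 mA.
V_CE = V_CC − I_C·R_C − I_E·R_E = 9.3 − 1.03×2.2 − 1.03×0.27 = 6.76 V.
V_CE = 6.76 V > 0.2 V confirms active-region operation.

V_CE ≈ 6.8 V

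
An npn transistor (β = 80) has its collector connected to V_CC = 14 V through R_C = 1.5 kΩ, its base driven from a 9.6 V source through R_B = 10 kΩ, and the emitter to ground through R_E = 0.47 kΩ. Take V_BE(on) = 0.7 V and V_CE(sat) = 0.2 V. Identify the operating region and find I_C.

Assume active: I_B = (9.6 − 0.7)/(10 + 81×0.47) = 0.185 mA, I_C = β·I_B = 14.8 mA.
Then V_CE = 14 − 14.8×1.5 − 15×0.47 = -15.3 V < 0.2 V — the active assumption fails.
Re-solve with V_CE = 0.2 V. KCL at the emitter: V_E/R_E = (V_BB−0.7−V_E)/R_B + (V_CC−0.2−V_E)/R_C, giving V_E = 3.49 V.
I_C = (V_CC − 0.2 − V_E)/R_C = (13.8 − 3.49)/1.5 = 6.88 mA.
Check: I_B = (8.9 − 3.49)/10 = 0.541 mA, and β·I_B = 43.3 mA > I_C, confirming saturation.

saturation; I_C ≈ 6.9 mA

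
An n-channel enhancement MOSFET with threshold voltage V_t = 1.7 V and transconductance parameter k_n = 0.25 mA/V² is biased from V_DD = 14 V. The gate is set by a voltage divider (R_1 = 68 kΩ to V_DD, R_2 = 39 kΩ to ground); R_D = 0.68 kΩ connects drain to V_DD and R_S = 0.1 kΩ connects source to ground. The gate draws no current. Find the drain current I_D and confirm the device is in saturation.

I_D ≈ 1.3 mA

V_G = V_DD·R_2/(R_1+R_2) = 14×39/107 = 5.1 V.
Assume saturation: I_D = (k_n/2)(V_GS − V_t)² with V_GS = V_G − I_D·R_S = 5.1 − 0.1·I_D.
Substituting gives 0.00125·I_D² − 1.09·I_D + 1.45 = 0, with roots I_D = 1.34 or 867 mA.
The root I_D = 867 mA gives V_GS = -81.6 V ≤ V_t, so take I_D = 1.34 mA.
Then V_GS = 4.97 V and V_DS = V_DD − I_D(R_D+R_S) = 14 − 1.34×0.78 = 13 V.
Saturation requires V_DS ≥ V_GS − V_t = 3.27 V; 13 ≥ 3.27 ✓.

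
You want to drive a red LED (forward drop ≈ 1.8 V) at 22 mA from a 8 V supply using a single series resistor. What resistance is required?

R ≈ 0.28 kΩ

The resistor drops V_S − V_D = 8 − 1.8 = 6.2 V at 22 mA.
R = 6.2 V / 22 mA = 0.282 kΩ.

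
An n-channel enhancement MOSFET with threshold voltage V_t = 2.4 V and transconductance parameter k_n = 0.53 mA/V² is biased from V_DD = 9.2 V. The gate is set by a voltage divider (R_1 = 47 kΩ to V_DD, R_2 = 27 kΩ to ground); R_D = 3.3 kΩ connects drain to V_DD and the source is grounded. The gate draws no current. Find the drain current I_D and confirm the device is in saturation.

V_G = V_DD·R_2/(R_1+R_2) = 9.2×27/74 = 3.36 V. With the source grounded, V_GS = V_G = 3.36 V.
Assume saturation: I_D = (k_n/2)(V_GS − V_t)² = (0.53/2)×(3.36 − 2.4)² = 0.265×0.957² = 0.243 mA.
V_DS = V_DD − I_D·R_D = 9.2 − 0.243×3.3 = 8.4 V.
Saturation requires V_DS ≥ V_GS − V_t = 0.957 V; 8.4 ≥ 0.957 ✓.

I_D ≈ 0.24 mA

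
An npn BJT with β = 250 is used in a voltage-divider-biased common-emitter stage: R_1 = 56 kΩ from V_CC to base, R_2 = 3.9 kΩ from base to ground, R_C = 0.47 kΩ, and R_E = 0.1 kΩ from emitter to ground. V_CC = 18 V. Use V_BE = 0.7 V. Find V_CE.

Thevenize the base divider: V_Th = V_CC·R_2/(R_1+R_2) = 18×3.9/59.9 = 1.17 V, R_Th = R_1‖R_2 = 3.65 kΩ.
Base-emitter loop: V_Th = I_B·R_Th + V_BE + (β+1)I_B·R_E, so I_B = (1.17 − 0.7) / (3.65 + 251×0.1) = 0.0164 mA.
I_C = β·I_B = 250×0.0164 = 4.1 mA, and I_E = (β+1)I_B = 4.12 mA.
V_CE = V_CC − I_C·R_C − I_E·R_E = 18 − 4.1×0.47 − 4.12×0.1 = 15.7 V.
V_CE = 15.7 V > 0.2 V confirms active-region operation.

V_CE ≈ 16 V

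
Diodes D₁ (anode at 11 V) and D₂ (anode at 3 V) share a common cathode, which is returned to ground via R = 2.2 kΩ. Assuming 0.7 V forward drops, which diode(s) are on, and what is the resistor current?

Only D₁ conducts; I_R ≈ 4.7 mA

Assume both conduct. Then node N would need to be at both 11−0.7 = 10.3 V and 3−0.7 = 2.3 V, which is impossible.
Assume only D₁ conducts: V_N = 11 − 0.7 = 10.3 V, so I_R = 10.3/2.2 = 4.68 mA.
Check D₂: its anode-to-cathode voltage is 3 − 10.3 = -7.3 V < 0.7 V, so it is off. The assumption is consistent.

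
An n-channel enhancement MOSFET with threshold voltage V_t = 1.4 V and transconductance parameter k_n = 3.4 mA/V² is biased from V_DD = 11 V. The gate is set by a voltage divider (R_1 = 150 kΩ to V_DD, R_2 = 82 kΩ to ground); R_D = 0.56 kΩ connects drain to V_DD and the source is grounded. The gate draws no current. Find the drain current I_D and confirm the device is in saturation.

V_G = V_DD·R_2/(R_1+R_2) = 11×82/232 = 3.89 V. With the source grounded, V_GS = V_G = 3.89 V.
Assume saturation: I_D = (k_n/2)(V_GS − V_t)² = (3.4/2)×(3.89 − 1.4)² = 1.7×2.49² = 10.5 mA.
V_DS = V_DD − I_D·R_D = 11 − 10.5×0.56 = 5.11 V.
Saturation requires V_DS ≥ V_GS − V_t = 2.49 V; 5.11 ≥ 2.49 ✓.

I_D ≈ 11 mA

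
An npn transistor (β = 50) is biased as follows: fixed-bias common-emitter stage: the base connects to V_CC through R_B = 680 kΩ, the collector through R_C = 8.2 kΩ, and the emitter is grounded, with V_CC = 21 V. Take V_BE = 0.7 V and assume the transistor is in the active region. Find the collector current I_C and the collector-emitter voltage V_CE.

I_C ≈ 1.5 mA, V_CE ≈ 8.8 V

Base loop: V_CC = I_B·R_B + V_BE, so I_B = (21 − 0.7)/680 kΩ = 0.0299 mA.
In the active region I_C = β·I_B = 50 × 0.0299 = 1.49 mA.
Collector loop: V_CE = V_CC − I_C·R_C = 21 − 1.49×8.2 = 8.76 V.
Since V_CE = 8.76 V > V_CE(sat) ≈ 0.2 V, the transistor is in the active region as assumed.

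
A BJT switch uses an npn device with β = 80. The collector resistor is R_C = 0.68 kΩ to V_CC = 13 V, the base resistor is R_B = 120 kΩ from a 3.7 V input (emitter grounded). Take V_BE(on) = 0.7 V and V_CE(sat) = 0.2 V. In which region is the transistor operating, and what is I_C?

Assume active. Base-emitter loop: I_B = (V_BB − V_BE)/R_B = (3.7 − 0.7)/120 = 0.025 mA.
I_C = β·I_B = 80×0.025 = 2 mA.
V_CE = V_CC − I_C·R_C = 13 − 2×0.68 = 11.6 V > V_CE(sat), so the active-region assumption holds.

active; I_C ≈ 2 mA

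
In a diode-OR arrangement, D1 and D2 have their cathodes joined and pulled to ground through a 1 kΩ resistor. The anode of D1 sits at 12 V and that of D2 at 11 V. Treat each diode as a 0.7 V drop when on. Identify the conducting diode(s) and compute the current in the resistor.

Assume both conduct. Then node N would need to be at both 12−0.7 = 11.3 V and 11−0.7 = 10.3 V, which is impossible.
Assume only D1 conducts: V_N = 12 − 0.7 = 11.3 V, so I_R = 11.3/1 = 11.3 mA.
Check D2: its anode-to-cathode voltage is 11 − 11.3 = -0.3 V < 0.7 V, so it is off. The assumption is consistent.

Only D1 conducts; I_R ≈ 11 mA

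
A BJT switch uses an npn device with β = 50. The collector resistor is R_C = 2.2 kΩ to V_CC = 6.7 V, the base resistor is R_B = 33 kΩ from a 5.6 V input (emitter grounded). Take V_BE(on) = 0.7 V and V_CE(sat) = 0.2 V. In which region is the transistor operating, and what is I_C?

Assume active: I_B = (5.6 − 0.7)/33 = 0.148 mA, giving I_C = β·I_B = 7.42 mA.
But then V_CE = 6.7 − 7.42×2.2 = -9.63 V < V_CE(sat) = 0.2 V — impossible in the active region.
So the transistor is saturated. With V_CE = 0.2 V, I_C = (V_CC − 0.2)/R_C = 6.5/2.2 = 2.95 mA.
Check: β·I_B = 7.42 mA > I_C = 2.95 mA, confirming saturation.

saturation; I_C ≈ 3 mA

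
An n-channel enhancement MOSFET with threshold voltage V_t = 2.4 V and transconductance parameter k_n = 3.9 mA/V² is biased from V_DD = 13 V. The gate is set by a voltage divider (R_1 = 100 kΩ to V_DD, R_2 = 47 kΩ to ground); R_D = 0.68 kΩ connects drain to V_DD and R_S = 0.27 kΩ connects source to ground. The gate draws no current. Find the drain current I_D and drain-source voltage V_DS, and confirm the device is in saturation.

V_G = V_DD·R_2/(R_1+R_2) = 13×47/147 = 4.16 V.
Assume saturation: I_D = (k_n/2)(V_GS − V_t)² with V_GS = V_G − I_D·R_S = 4.16 − 0.27·I_D.
Substituting gives 0.142·I_D² − 2.85·I_D + 6.02 = 0, with roots I_D = 2.4 or 17.6 mA.
The root I_D = 17.6 mA gives V_GS = -0.608 V ≤ V_t, so take I_D = 2.4 mA.
Then V_GS = 3.51 V and V_DS = V_DD − I_D(R_D+R_S) = 13 − 2.4×0.95 = 10.7 V.
Saturation requires V_DS ≥ V_GS − V_t = 1.11 V; 10.7 ≥ 1.11 ✓.

I_D ≈ 2.4 mA, V_DS ≈ 11 V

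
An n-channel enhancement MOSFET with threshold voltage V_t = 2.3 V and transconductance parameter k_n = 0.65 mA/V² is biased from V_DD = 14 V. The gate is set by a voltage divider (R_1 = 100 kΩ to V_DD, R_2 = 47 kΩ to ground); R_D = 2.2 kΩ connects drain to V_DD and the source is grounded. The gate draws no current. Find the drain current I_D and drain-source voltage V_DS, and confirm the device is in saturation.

V_G = V_DD·R_2/(R_1+R_2) = 14×47/147 = 4.48 V. With the source grounded, V_GS = V_G = 4.48 V.
Assume saturation: I_D = (k_n/2)(V_GS − V_t)² = (0.65/2)×(4.48 − 2.3)² = 0.325×2.18² = 1.54 mA.
V_DS = V_DD − I_D·R_D = 14 − 1.54×2.2 = 10.6 V.
Saturation requires V_DS ≥ V_GS − V_t = 2.18 V; 10.6 ≥ 2.18 ✓.

I_D ≈ 1.5 mA, V_DS ≈ 11 V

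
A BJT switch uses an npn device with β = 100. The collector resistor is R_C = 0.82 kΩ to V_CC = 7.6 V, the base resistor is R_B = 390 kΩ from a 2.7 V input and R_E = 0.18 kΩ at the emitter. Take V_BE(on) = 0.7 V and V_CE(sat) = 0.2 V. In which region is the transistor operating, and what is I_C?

active; I_C ≈ 0.49 mA

Assume active. Base-emitter loop: I_B = (V_BB − V_BE)/(R_B + (β+1)R_E) = (2.7 − 0.7)/(390 + 101×0.18) = 0.0049 mA.
I_C = β·I_B = 100×0.0049 = 0.49 mA.
V_CE = V_CC − I_C·R_C − I_E·R_E = 7.6 − 0.49×0.82 − 0.495×0.18 = 7.11 V > V_CE(sat), so the active-region assumption holds.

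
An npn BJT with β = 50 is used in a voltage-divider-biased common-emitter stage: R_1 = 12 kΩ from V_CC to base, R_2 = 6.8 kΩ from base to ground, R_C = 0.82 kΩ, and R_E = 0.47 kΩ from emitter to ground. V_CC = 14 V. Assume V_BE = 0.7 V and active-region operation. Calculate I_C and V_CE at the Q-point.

I_C ≈ 7.7 mA, V_CE ≈ 4 V

Thevenize the base divider: V_Th = V_CC·R_2/(R_1+R_2) = 14×6.8/18.8 = 5.06 V, R_Th = R_1‖R_2 = 4.34 kΩ.
Base-emitter loop: V_Th = I_B·R_Th + V_BE + (β+1)I_B·R_E, so I_B = (5.06 − 0.7) / (4.34 + 51×0.47) = 0.154 mA.
I_C = β·I_B = 50×0.154 = 7.71 mA, and I_E = (β+1)I_B = 7.86 mA.
V_CE = V_CC − I_C·R_C − I_E·R_E = 14 − 7.71×0.82 − 7.86×0.47 = 3.99 V.
V_CE = 3.99 V > 0.2 V confirms active-region operation.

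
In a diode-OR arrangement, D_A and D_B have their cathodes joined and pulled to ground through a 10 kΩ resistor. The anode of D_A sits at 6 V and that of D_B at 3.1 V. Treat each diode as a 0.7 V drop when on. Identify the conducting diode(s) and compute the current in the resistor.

Only D_A conducts; I_R ≈ 0.53 mA

Assume both conduct. Then node N would need to be at both 6−0.7 = 5.3 V and 3.1−0.7 = 2.4 V, which is impossible.
Assume only D_A conducts: V_N = 6 − 0.7 = 5.3 V, so I_R = 5.3/10 = 0.53 mA.
Check D_B: its anode-to-cathode voltage is 3.1 − 5.3 = -2.2 V < 0.7 V, so it is off. The assumption is consistent.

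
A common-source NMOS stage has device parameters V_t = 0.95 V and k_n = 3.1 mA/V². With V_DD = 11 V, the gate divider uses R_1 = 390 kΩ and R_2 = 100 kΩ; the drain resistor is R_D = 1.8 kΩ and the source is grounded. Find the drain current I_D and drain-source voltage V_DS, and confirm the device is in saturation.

I_D ≈ 2.6 mA, V_DS ≈ 6.3 V

V_G = V_DD·R_2/(R_1+R_2) = 11×100/490 = 2.24 V. With the source grounded, V_GS = V_G = 2.24 V.
Assume saturation: I_D = (k_n/2)(V_GS − V_t)² = (3.1/2)×(2.24 − 0.95)² = 1.55×1.29² = 2.6 mA.
V_DS = V_DD − I_D·R_D = 11 − 2.6×1.8 = 6.32 V.
Saturation requires V_DS ≥ V_GS − V_t = 1.29 V; 6.32 ≥ 1.29 ✓.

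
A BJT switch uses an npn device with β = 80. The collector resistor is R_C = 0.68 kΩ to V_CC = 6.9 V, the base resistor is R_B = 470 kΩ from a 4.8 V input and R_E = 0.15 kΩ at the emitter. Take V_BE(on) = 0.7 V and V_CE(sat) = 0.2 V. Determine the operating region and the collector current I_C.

Assume active. Base-emitter loop: I_B = (V_BB − V_BE)/(R_B + (β+1)R_E) = (4.8 − 0.7)/(470 + 81×0.15) = 0.0085 mA.
I_C = β·I_B = 80×0.0085 = 0.68 mA.
V_CE = V_CC − I_C·R_C − I_E·R_E = 6.9 − 0.68×0.68 − 0.689×0.15 = 6.33 V > V_CE(sat), so the active-region assumption holds.

active; I_C ≈ 0.68 mA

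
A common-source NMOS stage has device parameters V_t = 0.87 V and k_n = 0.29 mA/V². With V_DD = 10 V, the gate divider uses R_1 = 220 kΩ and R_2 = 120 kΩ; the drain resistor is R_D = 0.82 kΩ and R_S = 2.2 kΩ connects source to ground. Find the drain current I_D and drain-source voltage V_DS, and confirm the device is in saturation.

I_D ≈ 0.43 mA, V_DS ≈ 8.7 V

V_G = V_DD·R_2/(R_1+R_2) = 10×120/340 = 3.53 V.
Assume saturation: I_D = (k_n/2)(V_GS − V_t)² with V_GS = V_G − I_D·R_S = 3.53 − 2.2·I_D.
Substituting gives 0.702·I_D² − 2.7·I_D + 1.03 = 0, with roots I_D = 0.428 or 3.41 mA.
The root I_D = 3.41 mA gives V_GS = -3.98 V ≤ V_t, so take I_D = 0.428 mA.
Then V_GS = 2.59 V and V_DS = V_DD − I_D(R_D+R_S) = 10 − 0.428×3.02 = 8.71 V.
Saturation requires V_DS ≥ V_GS − V_t = 1.72 V; 8.71 ≥ 1.72 ✓.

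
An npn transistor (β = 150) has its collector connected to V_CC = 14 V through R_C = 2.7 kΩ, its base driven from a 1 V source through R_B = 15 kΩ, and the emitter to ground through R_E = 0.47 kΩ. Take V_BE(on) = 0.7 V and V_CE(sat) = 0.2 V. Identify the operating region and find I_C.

active; I_C ≈ 0.52 mA

Assume active. Base-emitter loop: I_B = (V_BB − V_BE)/(R_B + (β+1)R_E) = (1 − 0.7)/(15 + 151×0.47) = 0.00349 mA.
I_C = β·I_B = 150×0.00349 = 0.523 mA.
V_CE = V_CC − I_C·R_C − I_E·R_E = 14 − 0.523×2.7 − 0.527×0.47 = 12.3 V > V_CE(sat), so the active-region assumption holds.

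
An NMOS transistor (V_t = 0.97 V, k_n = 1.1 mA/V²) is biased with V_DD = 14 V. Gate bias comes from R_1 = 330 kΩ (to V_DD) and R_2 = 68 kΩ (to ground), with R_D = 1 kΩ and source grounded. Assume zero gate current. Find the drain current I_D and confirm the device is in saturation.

V_G = V_DD·R_2/(R_1+R_2) = 14×68/398 = 2.39 V. With the source grounded, V_GS = V_G = 2.39 V.
Assume saturation: I_D = (k_n/2)(V_GS − V_t)² = (1.1/2)×(2.39 − 0.97)² = 0.55×1.42² = 1.11 mA.
V_DS = V_DD − I_D·R_D = 14 − 1.11×1 = 12.9 V.
Saturation requires V_DS ≥ V_GS − V_t = 1.42 V; 12.9 ≥ 1.42 ✓.

I_D ≈ 1.1 mA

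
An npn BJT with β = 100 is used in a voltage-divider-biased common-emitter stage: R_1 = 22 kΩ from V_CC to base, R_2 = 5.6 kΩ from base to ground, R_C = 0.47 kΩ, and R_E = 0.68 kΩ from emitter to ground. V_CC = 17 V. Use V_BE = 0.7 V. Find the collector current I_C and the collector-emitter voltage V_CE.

I_C ≈ 3.8 mA, V_CE ≈ 13 V

Thevenize the base divider: V_Th = V_CC·R_2/(R_1+R_2) = 17×5.6/27.6 = 3.45 V, R_Th = R_1‖R_2 = 4.46 kΩ.
Base-emitter loop: V_Th = I_B·R_Th + V_BE + (β+1)I_B·R_E, so I_B = (3.45 − 0.7) / (4.46 + 101×0.68) = 0.0376 mA.
I_C = β·I_B = 100×0.0376 = 3.76 mA, and I_E = (β+1)I_B = 3.8 mA.
V_CE = V_CC − I_C·R_C − I_E·R_E = 17 − 3.76×0.47 − 3.8×0.68 = 12.7 V.
V_CE = 12.7 V > 0.2 V confirms active-region operation.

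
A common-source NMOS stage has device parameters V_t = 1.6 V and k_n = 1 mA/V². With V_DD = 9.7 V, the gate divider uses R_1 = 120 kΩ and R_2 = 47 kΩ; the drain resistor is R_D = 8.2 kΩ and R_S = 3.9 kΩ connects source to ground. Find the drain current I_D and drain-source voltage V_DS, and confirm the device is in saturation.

V_G = V_DD·R_2/(R_1+R_2) = 9.7×47/167 = 2.73 V.
Assume saturation: I_D = (k_n/2)(V_GS − V_t)² with V_GS = V_G − I_D·R_S = 2.73 − 3.9·I_D.
Substituting gives 7.6·I_D² − 5.41·I_D + 0.638 = 0, with roots I_D = 0.15 or 0.561 mA.
The root I_D = 0.561 mA gives V_GS = 0.54 V ≤ V_t, so take I_D = 0.15 mA.
Then V_GS = 2.15 V and V_DS = V_DD − I_D(R_D+R_S) = 9.7 − 0.15×12.1 = 7.89 V.
Saturation requires V_DS ≥ V_GS − V_t = 0.547 V; 7.89 ≥ 0.547 ✓.

I_D ≈ 0.15 mA, V_DS ≈ 7.9 V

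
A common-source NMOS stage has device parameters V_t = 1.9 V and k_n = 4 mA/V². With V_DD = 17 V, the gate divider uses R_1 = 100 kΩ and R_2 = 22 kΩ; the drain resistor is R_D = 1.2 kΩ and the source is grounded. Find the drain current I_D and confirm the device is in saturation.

I_D ≈ 2.7 mA

V_G = V_DD·R_2/(R_1+R_2) = 17×22/122 = 3.07 V. With the source grounded, V_GS = V_G = 3.07 V.
Assume saturation: I_D = (k_n/2)(V_GS − V_t)² = (4/2)×(3.07 − 1.9)² = 2×1.17² = 2.72 mA.
V_DS = V_DD − I_D·R_D = 17 − 2.72×1.2 = 13.7 V.
Saturation requires V_DS ≥ V_GS − V_t = 1.17 V; 13.7 ≥ 1.17 ✓.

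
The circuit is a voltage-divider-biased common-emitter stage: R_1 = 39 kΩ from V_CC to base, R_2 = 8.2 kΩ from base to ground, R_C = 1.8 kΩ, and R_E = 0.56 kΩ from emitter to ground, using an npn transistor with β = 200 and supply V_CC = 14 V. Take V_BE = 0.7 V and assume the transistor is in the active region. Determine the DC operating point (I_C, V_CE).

Thevenize the base divider: V_Th = V_CC·R_2/(R_1+R_2) = 14×8.2/47.2 = 2.43 V, R_Th = R_1‖R_2 = 6.78 kΩ.
Base-emitter loop: V_Th = I_B·R_Th + V_BE + (β+1)I_B·R_E, so I_B = (2.43 − 0.7) / (6.78 + 201×0.56) = 0.0145 mA.
I_C = β·I_B = 200×0.0145 = 2.9 mA, and I_E = (β+1)I_B = 2.92 mA.
V_CE = V_CC − I_C·R_C − I_E·R_E = 14 − 2.9×1.8 − 2.92×0.56 = 7.14 V.
V_CE = 7.14 V > 0.2 V confirms active-region operation.

I_C ≈ 2.9 mA, V_CE ≈ 7.1 V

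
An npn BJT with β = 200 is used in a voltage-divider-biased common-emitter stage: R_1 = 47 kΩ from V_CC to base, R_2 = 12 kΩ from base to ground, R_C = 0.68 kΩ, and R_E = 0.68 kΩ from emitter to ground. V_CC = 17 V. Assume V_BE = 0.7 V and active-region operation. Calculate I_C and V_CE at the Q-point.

I_C ≈ 3.8 mA, V_CE ≈ 12 V

Thevenize the base divider: V_Th = V_CC·R_2/(R_1+R_2) = 17×12/59 = 3.46 V, R_Th = R_1‖R_2 = 9.56 kΩ.
Base-emitter loop: V_Th = I_B·R_Th + V_BE + (β+1)I_B·R_E, so I_B = (3.46 − 0.7) / (9.56 + 201×0.68) = 0.0189 mA.
I_C = β·I_B = 200×0.0189 = 3.77 mA, and I_E = (β+1)I_B = 3.79 mA.
V_CE = V_CC − I_C·R_C − I_E·R_E = 17 − 3.77×0.68 − 3.79×0.68 = 11.9 V.
V_CE = 11.9 V > 0.2 V confirms active-region operation.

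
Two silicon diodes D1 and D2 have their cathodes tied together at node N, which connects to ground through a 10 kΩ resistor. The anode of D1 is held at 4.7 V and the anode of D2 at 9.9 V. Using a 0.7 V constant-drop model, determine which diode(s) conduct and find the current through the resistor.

Assume both conduct. Then node N would need to be at both 4.7−0.7 = 4 V and 9.9−0.7 = 9.2 V, which is impossible.
Assume only D2 conducts: V_N = 9.9 − 0.7 = 9.2 V, so I_R = 9.2/10 = 0.92 mA.
Check D1: its anode-to-cathode voltage is 4.7 − 9.2 = -4.5 V < 0.7 V, so it is off. The assumption is consistent.

Only D2 conducts; I_R ≈ 0.92 mA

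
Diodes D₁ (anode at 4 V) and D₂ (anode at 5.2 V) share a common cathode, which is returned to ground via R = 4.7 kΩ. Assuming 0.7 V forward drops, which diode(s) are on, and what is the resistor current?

Assume both conduct. Then node N would need to be at both 4−0.7 = 3.3 V and 5.2−0.7 = 4.5 V, which is impossible.
Assume only D₂ conducts: V_N = 5.2 − 0.7 = 4.5 V, so I_R = 4.5/4.7 = 0.957 mA.
Check D₁: its anode-to-cathode voltage is 4 − 4.5 = -0.5 V < 0.7 V, so it is off. The assumption is consistent.

Only D₂ conducts; I_R ≈ 0.96 mA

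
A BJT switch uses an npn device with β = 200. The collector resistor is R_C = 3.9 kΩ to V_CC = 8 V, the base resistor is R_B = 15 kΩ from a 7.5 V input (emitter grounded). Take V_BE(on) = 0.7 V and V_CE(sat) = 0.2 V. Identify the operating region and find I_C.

saturation; I_C ≈ 2 mA

Assume active: I_B = (7.5 − 0.7)/15 = 0.453 mA, giving I_C = β·I_B = 90.7 mA.
But then V_CE = 8 − 90.7×3.9 = -346 V < V_CE(sat) = 0.2 V — impossible in the active region.
So the transistor is saturated. With V_CE = 0.2 V, I_C = (V_CC − 0.2)/R_C = 7.8/3.9 = 2 mA.
Check: β·I_B = 90.7 mA > I_C = 2 mA, confirming saturation.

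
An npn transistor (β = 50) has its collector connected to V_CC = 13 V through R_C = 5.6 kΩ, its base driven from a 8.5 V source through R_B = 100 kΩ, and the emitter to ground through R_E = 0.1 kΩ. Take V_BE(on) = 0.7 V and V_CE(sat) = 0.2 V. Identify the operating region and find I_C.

Assume active: I_B = (8.5 − 0.7)/(100 + 51×0.1) = 0.0742 mA, I_C = β·I_B = 3.71 mA.
Then V_CE = 13 − 3.71×5.6 − 3.78×0.1 = -8.16 V < 0.2 V — the active assumption fails.
Re-solve with V_CE = 0.2 V. KCL at the emitter: V_E/R_E = (V_BB−0.7−V_E)/R_B + (V_CC−0.2−V_E)/R_C, giving V_E = 0.232 V.
I_C = (V_CC − 0.2 − V_E)/R_C = (12.8 − 0.232)/5.6 = 2.24 mA.
Check: I_B = (7.8 − 0.232)/100 = 0.0757 mA, and β·I_B = 3.78 mA > I_C, confirming saturation.

saturation; I_C ≈ 2.2 mA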